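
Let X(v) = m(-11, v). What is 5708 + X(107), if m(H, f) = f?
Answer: 5815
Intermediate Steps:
X(v) = v
5708 + X(107) = 5708 + 107 = 5815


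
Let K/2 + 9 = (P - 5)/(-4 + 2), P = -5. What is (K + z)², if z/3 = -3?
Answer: 289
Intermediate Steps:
z = -9 (z = 3*(-3) = -9)
K = -8 (K = -18 + 2*((-5 - 5)/(-4 + 2)) = -18 + 2*(-10/(-2)) = -18 + 2*(-10*(-½)) = -18 + 2*5 = -18 + 10 = -8)
(K + z)² = (-8 - 9)² = (-17)² = 289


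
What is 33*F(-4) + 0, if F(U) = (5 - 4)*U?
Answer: -132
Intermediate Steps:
F(U) = U (F(U) = 1*U = U)
33*F(-4) + 0 = 33*(-4) + 0 = -132 + 0 = -132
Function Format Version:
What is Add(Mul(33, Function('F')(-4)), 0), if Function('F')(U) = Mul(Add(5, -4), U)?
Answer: -132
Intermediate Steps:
Function('F')(U) = U (Function('F')(U) = Mul(1, U) = U)
Add(Mul(33, Function('F')(-4)), 0) = Add(Mul(33, -4), 0) = Add(-132, 0) = -132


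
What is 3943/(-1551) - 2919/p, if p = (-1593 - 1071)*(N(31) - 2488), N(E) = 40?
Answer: -2857632385/1123867008 ≈ -2.5427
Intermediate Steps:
p = 6521472 (p = (-1593 - 1071)*(40 - 2488) = -2664*(-2448) = 6521472)
3943/(-1551) - 2919/p = 3943/(-1551) - 2919/6521472 = 3943*(-1/1551) - 2919*1/6521472 = -3943/1551 - 973/2173824 = -2857632385/1123867008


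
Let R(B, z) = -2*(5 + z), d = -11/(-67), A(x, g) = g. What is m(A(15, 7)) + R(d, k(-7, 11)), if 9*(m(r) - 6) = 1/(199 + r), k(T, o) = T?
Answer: 18541/1854 ≈ 10.001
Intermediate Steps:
m(r) = 6 + 1/(9*(199 + r))
d = 11/67 (d = -11*(-1/67) = 11/67 ≈ 0.16418)
R(B, z) = -10 - 2*z
m(A(15, 7)) + R(d, k(-7, 11)) = (10747 + 54*7)/(9*(199 + 7)) + (-10 - 2*(-7)) = (⅑)*(10747 + 378)/206 + (-10 + 14) = (⅑)*(1/206)*11125 + 4 = 11125/1854 + 4 = 18541/1854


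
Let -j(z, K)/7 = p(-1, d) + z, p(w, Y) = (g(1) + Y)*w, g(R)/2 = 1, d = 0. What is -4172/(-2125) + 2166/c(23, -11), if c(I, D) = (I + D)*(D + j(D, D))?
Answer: 286929/68000 ≈ 4.2195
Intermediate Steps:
g(R) = 2 (g(R) = 2*1 = 2)
p(w, Y) = w*(2 + Y) (p(w, Y) = (2 + Y)*w = w*(2 + Y))
j(z, K) = 14 - 7*z (j(z, K) = -7*(-(2 + 0) + z) = -7*(-1*2 + z) = -7*(-2 + z) = 14 - 7*z)
c(I, D) = (14 - 6*D)*(D + I) (c(I, D) = (I + D)*(D + (14 - 7*D)) = (D + I)*(14 - 6*D) = (14 - 6*D)*(D + I))
-4172/(-2125) + 2166/c(23, -11) = -4172/(-2125) + 2166/(-6*(-11)² + 14*(-11) + 14*23 - 6*(-11)*23) = -4172*(-1/2125) + 2166/(-6*121 - 154 + 322 + 1518) = 4172/2125 + 2166/(-726 - 154 + 322 + 1518) = 4172/2125 + 2166/960 = 4172/2125 + 2166*(1/960) = 4172/2125 + 361/160 = 286929/68000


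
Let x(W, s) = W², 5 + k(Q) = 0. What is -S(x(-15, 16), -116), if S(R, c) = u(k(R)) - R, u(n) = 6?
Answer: 219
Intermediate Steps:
k(Q) = -5 (k(Q) = -5 + 0 = -5)
S(R, c) = 6 - R
-S(x(-15, 16), -116) = -(6 - 1*(-15)²) = -(6 - 1*225) = -(6 - 225) = -1*(-219) = 219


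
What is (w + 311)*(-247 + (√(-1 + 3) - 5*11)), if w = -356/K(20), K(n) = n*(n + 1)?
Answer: -9834932/105 + 32566*√2/105 ≈ -93227.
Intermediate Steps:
K(n) = n*(1 + n)
w = -89/105 (w = -356*1/(20*(1 + 20)) = -356/(20*21) = -356/420 = -356*1/420 = -89/105 ≈ -0.84762)
(w + 311)*(-247 + (√(-1 + 3) - 5*11)) = (-89/105 + 311)*(-247 + (√(-1 + 3) - 5*11)) = 32566*(-247 + (√2 - 55))/105 = 32566*(-247 + (-55 + √2))/105 = 32566*(-302 + √2)/105 = -9834932/105 + 32566*√2/105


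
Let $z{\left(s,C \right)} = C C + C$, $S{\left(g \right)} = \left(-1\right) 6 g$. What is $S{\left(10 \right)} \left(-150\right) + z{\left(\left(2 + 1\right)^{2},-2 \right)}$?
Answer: $9002$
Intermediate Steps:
$S{\left(g \right)} = - 6 g$
$z{\left(s,C \right)} = C + C^{2}$ ($z{\left(s,C \right)} = C^{2} + C = C + C^{2}$)
$S{\left(10 \right)} \left(-150\right) + z{\left(\left(2 + 1\right)^{2},-2 \right)} = \left(-6\right) 10 \left(-150\right) - 2 \left(1 - 2\right) = \left(-60\right) \left(-150\right) - -2 = 9000 + 2 = 9002$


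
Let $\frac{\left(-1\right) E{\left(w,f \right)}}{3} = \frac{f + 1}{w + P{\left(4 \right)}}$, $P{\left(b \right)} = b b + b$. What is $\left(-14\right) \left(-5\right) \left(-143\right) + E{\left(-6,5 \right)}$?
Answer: $- \frac{70079}{7} \approx -10011.0$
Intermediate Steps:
$P{\left(b \right)} = b + b^{2}$ ($P{\left(b \right)} = b^{2} + b = b + b^{2}$)
$E{\left(w,f \right)} = - \frac{3 \left(1 + f\right)}{20 + w}$ ($E{\left(w,f \right)} = - 3 \frac{f + 1}{w + 4 \left(1 + 4\right)} = - 3 \frac{1 + f}{w + 4 \cdot 5} = - 3 \frac{1 + f}{w + 20} = - 3 \frac{1 + f}{20 + w} = - \frac{3 \left(1 + f\right)}{20 + w}$)
$\left(-14\right) \left(-5\right) \left(-143\right) + E{\left(-6,5 \right)} = \left(-14\right) \left(-5\right) \left(-143\right) + \frac{3 \left(-1 - 5\right)}{20 - 6} = 70 \left(-143\right) + \frac{3 \left(-1 - 5\right)}{14} = -10010 + 3 \cdot \frac{1}{14} \left(-6\right) = -10010 - \frac{9}{7} = - \frac{70079}{7}$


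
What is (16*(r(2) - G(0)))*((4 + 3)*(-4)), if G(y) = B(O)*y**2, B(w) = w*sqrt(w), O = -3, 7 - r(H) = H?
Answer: -2240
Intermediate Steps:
r(H) = 7 - H
B(w) = w**(3/2)
G(y) = -3*I*sqrt(3)*y**2 (G(y) = (-3)**(3/2)*y**2 = (-3*I*sqrt(3))*y**2 = -3*I*sqrt(3)*y**2)
(16*(r(2) - G(0)))*((4 + 3)*(-4)) = (16*((7 - 1*2) - (-3)*I*sqrt(3)*0**2))*((4 + 3)*(-4)) = (16*((7 - 2) - (-3)*I*sqrt(3)*0))*(7*(-4)) = (16*(5 - 1*0))*(-28) = (16*(5 + 0))*(-28) = (16*5)*(-28) = 80*(-28) = -2240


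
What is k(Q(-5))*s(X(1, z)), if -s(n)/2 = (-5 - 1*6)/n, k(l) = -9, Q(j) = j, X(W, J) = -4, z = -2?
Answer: 99/2 ≈ 49.500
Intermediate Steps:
s(n) = 22/n (s(n) = -2*(-5 - 1*6)/n = -2*(-5 - 6)/n = -(-22)/n = 22/n)
k(Q(-5))*s(X(1, z)) = -198/(-4) = -198*(-1)/4 = -9*(-11/2) = 99/2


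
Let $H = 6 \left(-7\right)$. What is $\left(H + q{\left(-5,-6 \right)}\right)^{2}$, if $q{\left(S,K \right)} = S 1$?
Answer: $2209$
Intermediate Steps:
$q{\left(S,K \right)} = S$
$H = -42$
$\left(H + q{\left(-5,-6 \right)}\right)^{2} = \left(-42 - 5\right)^{2} = \left(-47\right)^{2} = 2209$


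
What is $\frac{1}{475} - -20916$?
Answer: $\frac{9935101}{475} \approx 20916.0$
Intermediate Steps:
$\frac{1}{475} - -20916 = \frac{1}{475} + 20916 = \frac{9935101}{475}$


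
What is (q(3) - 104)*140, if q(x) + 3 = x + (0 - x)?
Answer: -14980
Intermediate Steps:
q(x) = -3 (q(x) = -3 + (x + (0 - x)) = -3 + (x - x) = -3 + 0 = -3)
(q(3) - 104)*140 = (-3 - 104)*140 = -107*140 = -14980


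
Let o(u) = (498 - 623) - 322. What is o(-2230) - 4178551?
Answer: -4178998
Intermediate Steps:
o(u) = -447 (o(u) = -125 - 322 = -447)
o(-2230) - 4178551 = -447 - 4178551 = -4178998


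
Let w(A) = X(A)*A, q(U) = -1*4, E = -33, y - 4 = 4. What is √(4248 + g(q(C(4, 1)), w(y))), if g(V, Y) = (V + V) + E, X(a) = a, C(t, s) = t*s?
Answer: √4207 ≈ 64.861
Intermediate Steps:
C(t, s) = s*t
y = 8 (y = 4 + 4 = 8)
q(U) = -4
w(A) = A² (w(A) = A*A = A²)
g(V, Y) = -33 + 2*V (g(V, Y) = (V + V) - 33 = 2*V - 33 = -33 + 2*V)
√(4248 + g(q(C(4, 1)), w(y))) = √(4248 + (-33 + 2*(-4))) = √(4248 + (-33 - 8)) = √(4248 - 41) = √4207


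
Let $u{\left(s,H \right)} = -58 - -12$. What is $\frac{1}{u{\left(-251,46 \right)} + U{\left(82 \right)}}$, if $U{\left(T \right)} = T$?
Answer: $\frac{1}{36} \approx 0.027778$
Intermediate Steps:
$u{\left(s,H \right)} = -46$ ($u{\left(s,H \right)} = -58 + 12 = -46$)
$\frac{1}{u{\left(-251,46 \right)} + U{\left(82 \right)}} = \frac{1}{-46 + 82} = \frac{1}{36}$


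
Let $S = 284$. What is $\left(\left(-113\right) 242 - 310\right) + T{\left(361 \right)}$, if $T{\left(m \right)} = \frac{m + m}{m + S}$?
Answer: $- \frac{17837398}{645} \approx -27655.0$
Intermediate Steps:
$T{\left(m \right)} = \frac{2 m}{284 + m}$ ($T{\left(m \right)} = \frac{m + m}{m + 284} = \frac{2 m}{284 + m}$)
$\left(\left(-113\right) 242 - 310\right) + T{\left(361 \right)} = \left(\left(-113\right) 242 - 310\right) + 2 \cdot 361 \frac{1}{284 + 361} = \left(-27346 - 310\right) + 2 \cdot 361 \cdot \frac{1}{645} = -27656 + 2 \cdot 361 \cdot \frac{1}{645} = -27656 + \frac{722}{645} = - \frac{17837398}{645}$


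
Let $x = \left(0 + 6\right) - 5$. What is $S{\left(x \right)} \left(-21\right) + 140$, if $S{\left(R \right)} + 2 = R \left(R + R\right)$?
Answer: $140$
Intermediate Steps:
$x = 1$ ($x = 6 - 5 = 1$)
$S{\left(R \right)} = -2 + 2 R^{2}$ ($S{\left(R \right)} = -2 + R \left(R + R\right) = -2 + R 2 R = -2 + 2 R^{2}$)
$S{\left(x \right)} \left(-21\right) + 140 = \left(-2 + 2 \cdot 1^{2}\right) \left(-21\right) + 140 = \left(-2 + 2 \cdot 1\right) \left(-21\right) + 140 = \left(-2 + 2\right) \left(-21\right) + 140 = 0 \left(-21\right) + 140 = 0 + 140 = 140$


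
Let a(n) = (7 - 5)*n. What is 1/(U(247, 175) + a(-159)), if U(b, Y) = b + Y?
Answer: 1/104 ≈ 0.0096154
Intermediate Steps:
U(b, Y) = Y + b
a(n) = 2*n
1/(U(247, 175) + a(-159)) = 1/((175 + 247) + 2*(-159)) = 1/(422 - 318) = 1/104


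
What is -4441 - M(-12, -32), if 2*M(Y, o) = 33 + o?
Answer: -8883/2 ≈ -4441.5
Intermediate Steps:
M(Y, o) = 33/2 + o/2 (M(Y, o) = (33 + o)/2 = 33/2 + o/2)
-4441 - M(-12, -32) = -4441 - (33/2 + (½)*(-32)) = -4441 - (33/2 - 16) = -4441 - 1*½ = -4441 - ½ = -8883/2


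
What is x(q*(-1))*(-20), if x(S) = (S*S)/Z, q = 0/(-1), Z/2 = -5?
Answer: 0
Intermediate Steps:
Z = -10 (Z = 2*(-5) = -10)
q = 0 (q = 0*(-1) = 0)
x(S) = -S²/10 (x(S) = (S*S)/(-10) = S²*(-⅒) = -S²/10)
x(q*(-1))*(-20) = -(0*(-1))²/10*(-20) = -⅒*0²*(-20) = -⅒*0*(-20) = 0*(-20) = 0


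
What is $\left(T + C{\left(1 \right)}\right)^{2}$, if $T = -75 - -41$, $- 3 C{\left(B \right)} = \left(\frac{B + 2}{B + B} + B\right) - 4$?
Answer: $\frac{4489}{4} \approx 1122.3$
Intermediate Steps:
$C{\left(B \right)} = \frac{4}{3} - \frac{B}{3} - \frac{2 + B}{6 B}$ ($C{\left(B \right)} = - \frac{\left(\frac{B + 2}{B + B} + B\right) - 4}{3} = - \frac{\left(\frac{2 + B}{2 B} + B\right) - 4}{3} = - \frac{\left(B + \frac{2 + B}{2 B}\right) - 4}{3} = - \frac{-4 + B + \frac{2 + B}{2 B}}{3} = \frac{4}{3} - \frac{B}{3} - \frac{2 + B}{6 B}$)
$T = -34$ ($T = -75 + 41 = -34$)
$\left(T + C{\left(1 \right)}\right)^{2} = \left(-34 - \left(- \frac{5}{6} + \frac{1}{3}\right)\right)^{2} = \left(-34 - - \frac{1}{2}\right)^{2} = \left(-34 + \frac{1}{2}\right)^{2} = \left(- \frac{67}{2}\right)^{2} = \frac{4489}{4}$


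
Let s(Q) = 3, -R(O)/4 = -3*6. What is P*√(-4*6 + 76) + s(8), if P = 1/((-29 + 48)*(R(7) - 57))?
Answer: 3 + 2*√13/285 ≈ 3.0253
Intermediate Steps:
R(O) = 72 (R(O) = -(-12)*6 = -4*(-18) = 72)
P = 1/285 (P = 1/((-29 + 48)*(72 - 57)) = 1/(19*15) = 1/285 ≈ 0.0035088)
P*√(-4*6 + 76) + s(8) = √(-4*6 + 76)/285 + 3 = √(-24 + 76)/285 + 3 = √52/285 + 3 = (2*√13)/285 + 3 = 2*√13/285 + 3 = 3 + 2*√13/285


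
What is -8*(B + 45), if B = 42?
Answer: -696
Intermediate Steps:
-8*(B + 45) = -8*(42 + 45) = -8*87 = -696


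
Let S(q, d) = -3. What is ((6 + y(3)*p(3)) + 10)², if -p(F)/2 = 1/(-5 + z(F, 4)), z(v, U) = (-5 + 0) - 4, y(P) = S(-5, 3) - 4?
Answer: 225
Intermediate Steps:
y(P) = -7 (y(P) = -3 - 4 = -7)
z(v, U) = -9 (z(v, U) = -5 - 4 = -9)
p(F) = ⅐ (p(F) = -2/(-5 - 9) = -2/(-14) = -2*(-1/14) = ⅐)
((6 + y(3)*p(3)) + 10)² = ((6 - 7*⅐) + 10)² = ((6 - 1) + 10)² = (5 + 10)² = 15² = 225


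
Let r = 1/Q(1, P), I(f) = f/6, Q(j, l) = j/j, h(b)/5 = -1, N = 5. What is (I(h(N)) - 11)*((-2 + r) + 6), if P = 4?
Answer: -355/6 ≈ -59.167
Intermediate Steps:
h(b) = -5 (h(b) = 5*(-1) = -5)
Q(j, l) = 1
I(f) = f/6 (I(f) = f*(⅙) = f/6)
r = 1 (r = 1/1 = 1)
(I(h(N)) - 11)*((-2 + r) + 6) = ((⅙)*(-5) - 11)*((-2 + 1) + 6) = (-⅚ - 11)*(-1 + 6) = -71/6*5 = -355/6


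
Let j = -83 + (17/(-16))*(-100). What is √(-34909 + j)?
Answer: I*√139543/2 ≈ 186.78*I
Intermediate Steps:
j = 93/4 (j = -83 + (17*(-1/16))*(-100) = -83 - 17/16*(-100) = -83 + 425/4 = 93/4 ≈ 23.250)
√(-34909 + j) = √(-34909 + 93/4) = √(-139543/4) = I*√139543/2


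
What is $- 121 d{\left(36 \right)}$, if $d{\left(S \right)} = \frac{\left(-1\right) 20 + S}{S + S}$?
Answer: $- \frac{242}{9} \approx -26.889$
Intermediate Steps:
$d{\left(S \right)} = \frac{-20 + S}{2 S}$
$- 121 d{\left(36 \right)} = - 121 \frac{-20 + 36}{2 \cdot 36} = - 121 \cdot \frac{1}{2} \cdot \frac{1}{36} \cdot 16 = \left(-121\right) \frac{2}{9} = - \frac{242}{9}$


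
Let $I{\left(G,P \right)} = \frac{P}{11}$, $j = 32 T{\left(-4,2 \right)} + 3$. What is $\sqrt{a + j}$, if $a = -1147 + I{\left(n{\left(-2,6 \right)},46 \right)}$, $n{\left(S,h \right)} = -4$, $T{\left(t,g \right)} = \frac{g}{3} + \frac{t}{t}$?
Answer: $\frac{i \sqrt{1183182}}{33} \approx 32.962 i$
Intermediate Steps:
$T{\left(t,g \right)} = 1 + \frac{g}{3}$ ($T{\left(t,g \right)} = g \frac{1}{3} + 1 = \frac{g}{3} + 1 = 1 + \frac{g}{3}$)
$j = \frac{169}{3}$ ($j = 32 \left(1 + \frac{1}{3} \cdot 2\right) + 3 = 32 \left(1 + \frac{2}{3}\right) + 3 = 32 \cdot \frac{5}{3} + 3 = \frac{160}{3} + 3 = \frac{169}{3} \approx 56.333$)
$I{\left(G,P \right)} = \frac{P}{11}$ ($I{\left(G,P \right)} = P \frac{1}{11} = \frac{P}{11}$)
$a = - \frac{12571}{11}$ ($a = -1147 + \frac{1}{11} \cdot 46 = -1147 + \frac{46}{11} = - \frac{12571}{11} \approx -1142.8$)
$\sqrt{a + j} = \sqrt{- \frac{12571}{11} + \frac{169}{3}} = \sqrt{- \frac{35854}{33}} = \frac{i \sqrt{1183182}}{33}$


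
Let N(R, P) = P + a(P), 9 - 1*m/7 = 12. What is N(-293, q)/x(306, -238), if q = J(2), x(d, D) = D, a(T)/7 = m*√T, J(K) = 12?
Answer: -6/119 + 21*√3/17 ≈ 2.0892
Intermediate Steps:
m = -21 (m = 63 - 7*12 = 63 - 84 = -21)
a(T) = -147*√T (a(T) = 7*(-21*√T) = -147*√T)
q = 12
N(R, P) = P - 147*√P
N(-293, q)/x(306, -238) = (12 - 294*√3)/(-238) = (12 - 294*√3)*(-1/238) = -6/119 + 21*√3/17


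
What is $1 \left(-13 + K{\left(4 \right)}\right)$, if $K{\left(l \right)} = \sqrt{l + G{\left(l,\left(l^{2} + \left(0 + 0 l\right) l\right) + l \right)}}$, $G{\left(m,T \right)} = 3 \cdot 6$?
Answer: $-13 + \sqrt{22} \approx -8.3096$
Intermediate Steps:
$G{\left(m,T \right)} = 18$
$K{\left(l \right)} = \sqrt{18 + l}$ ($K{\left(l \right)} = \sqrt{l + 18} = \sqrt{18 + l}$)
$1 \left(-13 + K{\left(4 \right)}\right) = 1 \left(-13 + \sqrt{18 + 4}\right) = 1 \left(-13 + \sqrt{22}\right) = -13 + \sqrt{22}$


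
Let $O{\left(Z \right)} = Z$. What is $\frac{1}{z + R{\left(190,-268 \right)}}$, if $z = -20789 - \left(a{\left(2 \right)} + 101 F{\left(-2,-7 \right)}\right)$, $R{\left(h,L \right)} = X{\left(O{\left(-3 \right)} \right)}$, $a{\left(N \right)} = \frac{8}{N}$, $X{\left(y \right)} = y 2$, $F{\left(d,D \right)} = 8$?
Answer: $- \frac{1}{21607} \approx -4.6281 \cdot 10^{-5}$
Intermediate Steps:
$X{\left(y \right)} = 2 y$
$R{\left(h,L \right)} = -6$ ($R{\left(h,L \right)} = 2 \left(-3\right) = -6$)
$z = -21601$ ($z = -20789 - \left(\frac{8}{2} + 101 \cdot 8\right) = -20789 - \left(8 \cdot \frac{1}{2} + 808\right) = -20789 - \left(4 + 808\right) = -20789 - 812 = -21601$)
$\frac{1}{z + R{\left(190,-268 \right)}} = \frac{1}{-21601 - 6} = \frac{1}{-21607} = - \frac{1}{21607}$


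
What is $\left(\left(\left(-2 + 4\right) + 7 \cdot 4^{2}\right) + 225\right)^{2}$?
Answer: $114921$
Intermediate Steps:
$\left(\left(\left(-2 + 4\right) + 7 \cdot 4^{2}\right) + 225\right)^{2} = \left(\left(2 + 7 \cdot 16\right) + 225\right)^{2} = \left(\left(2 + 112\right) + 225\right)^{2} = \left(114 + 225\right)^{2} = 339^{2} = 114921$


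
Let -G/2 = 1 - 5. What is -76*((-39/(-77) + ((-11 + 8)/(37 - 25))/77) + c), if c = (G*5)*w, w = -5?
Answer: 1167455/77 ≈ 15162.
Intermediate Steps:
G = 8 (G = -2*(1 - 5) = -2*(-4) = 8)
c = -200 (c = (8*5)*(-5) = 40*(-5) = -200)
-76*((-39/(-77) + ((-11 + 8)/(37 - 25))/77) + c) = -76*((-39/(-77) + ((-11 + 8)/(37 - 25))/77) - 200) = -76*((-39*(-1/77) - 3/12*(1/77)) - 200) = -76*((39/77 - 3*1/12*(1/77)) - 200) = -76*((39/77 - ¼*1/77) - 200) = -76*((39/77 - 1/308) - 200) = -76*(155/308 - 200) = -76*(-61445/308) = 1167455/77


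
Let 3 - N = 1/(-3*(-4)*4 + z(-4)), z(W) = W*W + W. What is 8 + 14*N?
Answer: 1493/30 ≈ 49.767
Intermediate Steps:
z(W) = W + W**2 (z(W) = W**2 + W = W + W**2)
N = 179/60 (N = 3 - 1/(-3*(-4)*4 - 4*(1 - 4)) = 3 - 1/(12*4 - 4*(-3)) = 3 - 1/(48 + 12) = 3 - 1/60 = 179/60 ≈ 2.9833)
8 + 14*N = 8 + 14*(179/60) = 8 + 1253/30 = 1493/30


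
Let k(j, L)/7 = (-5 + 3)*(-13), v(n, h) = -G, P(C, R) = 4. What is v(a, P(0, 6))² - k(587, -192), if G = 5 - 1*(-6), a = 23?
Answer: -61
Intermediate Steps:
G = 11 (G = 5 + 6 = 11)
v(n, h) = -11 (v(n, h) = -1*11 = -11)
k(j, L) = 182 (k(j, L) = 7*((-5 + 3)*(-13)) = 7*(-2*(-13)) = 7*26 = 182)
v(a, P(0, 6))² - k(587, -192) = (-11)² - 1*182 = 121 - 182 = -61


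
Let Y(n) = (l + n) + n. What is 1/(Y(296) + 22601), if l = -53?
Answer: 1/23140 ≈ 4.3215e-5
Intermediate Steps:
Y(n) = -53 + 2*n (Y(n) = (-53 + n) + n = -53 + 2*n)
1/(Y(296) + 22601) = 1/((-53 + 2*296) + 22601) = 1/((-53 + 592) + 22601) = 1/(539 + 22601) = 1/23140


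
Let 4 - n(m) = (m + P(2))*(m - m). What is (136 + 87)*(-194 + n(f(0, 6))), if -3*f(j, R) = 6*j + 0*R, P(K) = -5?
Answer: -42370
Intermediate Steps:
f(j, R) = -2*j (f(j, R) = -(6*j + 0*R)/3 = -(6*j + 0)/3 = -2*j)
n(m) = 4 (n(m) = 4 - (m - 5)*(m - m) = 4 - (-5 + m)*0 = 4 - 1*0 = 4 + 0 = 4)
(136 + 87)*(-194 + n(f(0, 6))) = (136 + 87)*(-194 + 4) = 223*(-190) = -42370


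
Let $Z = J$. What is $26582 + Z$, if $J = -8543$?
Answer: $18039$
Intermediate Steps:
$Z = -8543$
$26582 + Z = 26582 - 8543 = 18039$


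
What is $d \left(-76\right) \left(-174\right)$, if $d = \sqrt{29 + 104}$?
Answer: $13224 \sqrt{133} \approx 1.5251 \cdot 10^{5}$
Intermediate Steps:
$d = \sqrt{133} \approx 11.533$
$d \left(-76\right) \left(-174\right) = \sqrt{133} \left(-76\right) \left(-174\right) = - 76 \sqrt{133} \left(-174\right) = 13224 \sqrt{133}$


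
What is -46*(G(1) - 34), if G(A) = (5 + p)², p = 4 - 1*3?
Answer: -92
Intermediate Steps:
p = 1 (p = 4 - 3 = 1)
G(A) = 36 (G(A) = (5 + 1)² = 6² = 36)
-46*(G(1) - 34) = -46*(36 - 34) = -46*2 = -92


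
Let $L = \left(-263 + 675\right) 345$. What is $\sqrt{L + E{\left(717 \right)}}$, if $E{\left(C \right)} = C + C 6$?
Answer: $3 \sqrt{16351} \approx 383.61$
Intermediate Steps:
$E{\left(C \right)} = 7 C$ ($E{\left(C \right)} = C + 6 C = 7 C$)
$L = 142140$ ($L = 412 \cdot 345 = 142140$)
$\sqrt{L + E{\left(717 \right)}} = \sqrt{142140 + 7 \cdot 717} = \sqrt{142140 + 5019} = \sqrt{147159} = 3 \sqrt{16351}$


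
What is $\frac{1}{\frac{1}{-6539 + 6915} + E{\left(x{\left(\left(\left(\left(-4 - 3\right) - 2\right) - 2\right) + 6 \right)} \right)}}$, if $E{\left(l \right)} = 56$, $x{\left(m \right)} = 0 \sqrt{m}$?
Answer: $\frac{376}{21057} \approx 0.017856$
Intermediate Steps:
$x{\left(m \right)} = 0$
$\frac{1}{\frac{1}{-6539 + 6915} + E{\left(x{\left(\left(\left(\left(-4 - 3\right) - 2\right) - 2\right) + 6 \right)} \right)}} = \frac{1}{\frac{1}{-6539 + 6915} + 56} = \frac{1}{\frac{1}{376} + 56} = \frac{1}{\frac{21057}{376}} = \frac{376}{21057}$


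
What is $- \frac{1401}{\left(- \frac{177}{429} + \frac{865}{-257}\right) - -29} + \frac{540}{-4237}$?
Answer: $- \frac{218655833127}{3927364277} \approx -55.675$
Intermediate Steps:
$- \frac{1401}{\left(- \frac{177}{429} + \frac{865}{-257}\right) - -29} + \frac{540}{-4237} = - \frac{1401}{\left(\left(-177\right) \frac{1}{429} + 865 \left(- \frac{1}{257}\right)\right) + 29} + 540 \left(- \frac{1}{4237}\right) = - \frac{1401}{\left(- \frac{59}{143} - \frac{865}{257}\right) + 29} - \frac{540}{4237} = - \frac{1401}{- \frac{138858}{36751} + 29} - \frac{540}{4237} = - \frac{1401}{\frac{926921}{36751}} - \frac{540}{4237} = \left(-1401\right) \frac{36751}{926921} - \frac{540}{4237} = - \frac{51488151}{926921} - \frac{540}{4237} = - \frac{218655833127}{3927364277}$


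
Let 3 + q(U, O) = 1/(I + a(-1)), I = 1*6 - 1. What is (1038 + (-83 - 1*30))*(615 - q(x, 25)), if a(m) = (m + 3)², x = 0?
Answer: 5143925/9 ≈ 5.7155e+5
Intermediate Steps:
a(m) = (3 + m)²
I = 5 (I = 6 - 1 = 5)
q(U, O) = -26/9 (q(U, O) = -3 + 1/(5 + (3 - 1)²) = -3 + 1/(5 + 2²) = -3 + 1/(5 + 4) = -3 + 1/9 = -3 + ⅑ = -26/9)
(1038 + (-83 - 1*30))*(615 - q(x, 25)) = (1038 + (-83 - 1*30))*(615 - 1*(-26/9)) = (1038 + (-83 - 30))*(615 + 26/9) = (1038 - 113)*(5561/9) = 925*(5561/9) = 5143925/9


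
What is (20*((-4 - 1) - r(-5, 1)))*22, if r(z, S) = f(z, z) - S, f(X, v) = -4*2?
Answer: 1760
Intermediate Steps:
f(X, v) = -8
r(z, S) = -8 - S
(20*((-4 - 1) - r(-5, 1)))*22 = (20*((-4 - 1) - (-8 - 1*1)))*22 = (20*(-5 - (-8 - 1)))*22 = (20*(-5 - 1*(-9)))*22 = (20*(-5 + 9))*22 = (20*4)*22 = 80*22 = 1760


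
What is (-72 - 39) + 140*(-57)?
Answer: -8091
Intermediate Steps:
(-72 - 39) + 140*(-57) = -111 - 7980 = -8091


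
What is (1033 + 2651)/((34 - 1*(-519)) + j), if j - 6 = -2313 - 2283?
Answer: -3684/4037 ≈ -0.91256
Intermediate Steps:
j = -4590 (j = 6 + (-2313 - 2283) = 6 - 4596 = -4590)
(1033 + 2651)/((34 - 1*(-519)) + j) = (1033 + 2651)/((34 - 1*(-519)) - 4590) = 3684/((34 + 519) - 4590) = 3684/(553 - 4590) = 3684/(-4037) = 3684*(-1/4037) = -3684/4037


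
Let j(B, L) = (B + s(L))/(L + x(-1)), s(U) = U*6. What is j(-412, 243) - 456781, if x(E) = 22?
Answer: -121045919/265 ≈ -4.5678e+5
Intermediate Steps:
s(U) = 6*U
j(B, L) = (B + 6*L)/(22 + L) (j(B, L) = (B + 6*L)/(L + 22) = (B + 6*L)/(22 + L))
j(-412, 243) - 456781 = (-412 + 6*243)/(22 + 243) - 456781 = (-412 + 1458)/265 - 456781 = (1/265)*1046 - 456781 = 1046/265 - 456781 = -121045919/265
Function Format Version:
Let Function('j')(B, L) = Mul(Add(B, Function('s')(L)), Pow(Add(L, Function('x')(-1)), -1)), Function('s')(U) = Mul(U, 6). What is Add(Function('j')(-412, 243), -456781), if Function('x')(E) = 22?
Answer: Rational(-121045919, 265) ≈ -4.5678e+5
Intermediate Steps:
Function('s')(U) = Mul(6, U)
Function('j')(B, L) = Mul(Pow(Add(22, L), -1), Add(B, Mul(6, L))) (Function('j')(B, L) = Mul(Add(B, Mul(6, L)), Pow(Add(L, 22), -1)) = Mul(Add(B, Mul(6, L)), Pow(Add(22, L), -1)) = Mul(Pow(Add(22, L), -1), Add(B, Mul(6, L))))
Add(Function('j')(-412, 243), -456781) = Add(Mul(Pow(Add(22, 243), -1), Add(-412, Mul(6, 243))), -456781) = Add(Mul(Pow(265, -1), Add(-412, 1458)), -456781) = Add(Mul(Rational(1, 265), 1046), -456781) = Add(Rational(1046, 265), -456781) = Rational(-121045919, 265)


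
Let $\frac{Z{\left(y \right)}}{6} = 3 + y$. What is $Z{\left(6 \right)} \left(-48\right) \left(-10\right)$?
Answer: $25920$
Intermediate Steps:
$Z{\left(y \right)} = 18 + 6 y$ ($Z{\left(y \right)} = 6 \left(3 + y\right) = 18 + 6 y$)
$Z{\left(6 \right)} \left(-48\right) \left(-10\right) = \left(18 + 6 \cdot 6\right) \left(-48\right) \left(-10\right) = \left(18 + 36\right) \left(-48\right) \left(-10\right) = 54 \left(-48\right) \left(-10\right) = \left(-2592\right) \left(-10\right) = 25920$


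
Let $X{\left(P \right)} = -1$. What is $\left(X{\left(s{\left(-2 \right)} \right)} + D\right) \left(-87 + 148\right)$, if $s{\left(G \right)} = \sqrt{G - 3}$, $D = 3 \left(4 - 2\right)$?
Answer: $305$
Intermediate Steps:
$D = 6$ ($D = 3 \cdot 2 = 6$)
$s{\left(G \right)} = \sqrt{-3 + G}$
$\left(X{\left(s{\left(-2 \right)} \right)} + D\right) \left(-87 + 148\right) = \left(-1 + 6\right) \left(-87 + 148\right) = 5 \cdot 61 = 305$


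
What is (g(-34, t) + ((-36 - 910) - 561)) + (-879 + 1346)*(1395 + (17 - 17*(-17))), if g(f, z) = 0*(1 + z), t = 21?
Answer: 792860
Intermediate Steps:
g(f, z) = 0
(g(-34, t) + ((-36 - 910) - 561)) + (-879 + 1346)*(1395 + (17 - 17*(-17))) = (0 + ((-36 - 910) - 561)) + (-879 + 1346)*(1395 + (17 - 17*(-17))) = (0 + (-946 - 561)) + 467*(1395 + (17 + 289)) = (0 - 1507) + 467*(1395 + 306) = -1507 + 467*1701 = -1507 + 794367 = 792860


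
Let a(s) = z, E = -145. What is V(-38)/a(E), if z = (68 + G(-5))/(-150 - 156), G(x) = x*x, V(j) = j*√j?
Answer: 3876*I*√38/31 ≈ 770.75*I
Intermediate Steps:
V(j) = j^(3/2)
G(x) = x²
z = -31/102 (z = (68 + (-5)²)/(-150 - 156) = (68 + 25)/(-306) = 93*(-1/306) = -31/102 ≈ -0.30392)
a(s) = -31/102
V(-38)/a(E) = (-38)^(3/2)/(-31/102) = -38*I*√38*(-102/31) = 3876*I*√38/31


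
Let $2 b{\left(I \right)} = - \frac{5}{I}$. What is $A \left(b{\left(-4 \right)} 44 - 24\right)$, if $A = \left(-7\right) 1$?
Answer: $- \frac{49}{2} \approx -24.5$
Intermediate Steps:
$b{\left(I \right)} = - \frac{5}{2 I}$ ($b{\left(I \right)} = \frac{\left(-5\right) \frac{1}{I}}{2} = - \frac{5}{2 I}$)
$A = -7$
$A \left(b{\left(-4 \right)} 44 - 24\right) = - 7 \left(- \frac{5}{2 \left(-4\right)} 44 - 24\right) = - 7 \left(\left(- \frac{5}{2}\right) \left(- \frac{1}{4}\right) 44 - 24\right) = - 7 \left(\frac{5}{8} \cdot 44 - 24\right) = - 7 \left(\frac{55}{2} - 24\right) = \left(-7\right) \frac{7}{2} = - \frac{49}{2}$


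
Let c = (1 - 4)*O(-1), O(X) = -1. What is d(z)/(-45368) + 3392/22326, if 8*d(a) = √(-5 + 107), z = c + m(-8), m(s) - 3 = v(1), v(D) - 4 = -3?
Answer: 1696/11163 - √102/362944 ≈ 0.15190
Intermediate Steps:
v(D) = 1 (v(D) = 4 - 3 = 1)
m(s) = 4 (m(s) = 3 + 1 = 4)
c = 3 (c = (1 - 4)*(-1) = -3*(-1) = 3)
z = 7 (z = 3 + 4 = 7)
d(a) = √102/8 (d(a) = √(-5 + 107)/8 = √102/8)
d(z)/(-45368) + 3392/22326 = (√102/8)/(-45368) + 3392/22326 = (√102/8)*(-1/45368) + 3392*(1/22326) = -√102/362944 + 1696/11163 = 1696/11163 - √102/362944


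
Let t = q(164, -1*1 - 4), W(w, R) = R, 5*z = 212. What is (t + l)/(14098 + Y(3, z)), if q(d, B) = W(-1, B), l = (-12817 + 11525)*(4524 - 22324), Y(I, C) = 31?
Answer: 22997595/14129 ≈ 1627.7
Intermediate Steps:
z = 212/5 (z = (⅕)*212 = 212/5 ≈ 42.400)
l = 22997600 (l = -1292*(-17800) = 22997600)
q(d, B) = B
t = -5 (t = -1*1 - 4 = -1 - 4 = -5)
(t + l)/(14098 + Y(3, z)) = (-5 + 22997600)/(14098 + 31) = 22997595/14129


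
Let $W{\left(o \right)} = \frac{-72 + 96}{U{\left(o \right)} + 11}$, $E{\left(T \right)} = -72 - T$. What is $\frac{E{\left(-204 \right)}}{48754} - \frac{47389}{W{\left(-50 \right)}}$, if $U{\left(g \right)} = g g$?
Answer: $- \frac{966903783033}{195016} \approx -4.9581 \cdot 10^{6}$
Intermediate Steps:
$U{\left(g \right)} = g^{2}$
$W{\left(o \right)} = \frac{24}{11 + o^{2}}$ ($W{\left(o \right)} = \frac{-72 + 96}{o^{2} + 11} = \frac{24}{11 + o^{2}}$)
$\frac{E{\left(-204 \right)}}{48754} - \frac{47389}{W{\left(-50 \right)}} = \frac{-72 - -204}{48754} - \frac{47389}{24 \frac{1}{11 + \left(-50\right)^{2}}} = \left(-72 + 204\right) \frac{1}{48754} - \frac{47389}{24 \frac{1}{11 + 2500}} = 132 \cdot \frac{1}{48754} - \frac{47389}{24 \cdot \frac{1}{2511}} = \frac{66}{24377} - \frac{47389}{24 \cdot \frac{1}{2511}} = \frac{66}{24377} - \frac{47389}{\frac{8}{837}} = \frac{66}{24377} - \frac{39664593}{8} = - \frac{966903783033}{195016}$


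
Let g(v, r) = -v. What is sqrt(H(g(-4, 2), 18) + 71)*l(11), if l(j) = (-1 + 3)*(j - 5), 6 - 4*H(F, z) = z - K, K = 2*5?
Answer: 6*sqrt(282) ≈ 100.76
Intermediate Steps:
K = 10
H(F, z) = 4 - z/4 (H(F, z) = 3/2 - (z - 1*10)/4 = 3/2 - (z - 10)/4 = 3/2 - (-10 + z)/4 = 3/2 + (5/2 - z/4) = 4 - z/4)
l(j) = -10 + 2*j (l(j) = 2*(-5 + j) = -10 + 2*j)
sqrt(H(g(-4, 2), 18) + 71)*l(11) = sqrt((4 - 1/4*18) + 71)*(-10 + 2*11) = sqrt((4 - 9/2) + 71)*(-10 + 22) = sqrt(-1/2 + 71)*12 = sqrt(141/2)*12 = (sqrt(282)/2)*12 = 6*sqrt(282)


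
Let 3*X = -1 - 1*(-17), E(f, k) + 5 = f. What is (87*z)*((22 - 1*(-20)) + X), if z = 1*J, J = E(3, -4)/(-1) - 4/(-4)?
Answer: 12354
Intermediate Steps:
E(f, k) = -5 + f
J = 3 (J = (-5 + 3)/(-1) - 4/(-4) = -2*(-1) - 4*(-¼) = 2 + 1 = 3)
X = 16/3 (X = (-1 - 1*(-17))/3 = (-1 + 17)/3 = (⅓)*16 = 16/3 ≈ 5.3333)
z = 3 (z = 1*3 = 3)
(87*z)*((22 - 1*(-20)) + X) = (87*3)*((22 - 1*(-20)) + 16/3) = 261*((22 + 20) + 16/3) = 261*(42 + 16/3) = 261*(142/3) = 12354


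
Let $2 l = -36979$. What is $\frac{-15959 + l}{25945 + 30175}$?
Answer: $- \frac{68897}{112240} \approx -0.61384$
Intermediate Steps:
$l = - \frac{36979}{2}$ ($l = \frac{1}{2} \left(-36979\right) = - \frac{36979}{2} \approx -18490.0$)
$\frac{-15959 + l}{25945 + 30175} = \frac{-15959 - \frac{36979}{2}}{25945 + 30175} = - \frac{68897}{2 \cdot 56120} = \left(- \frac{68897}{2}\right) \frac{1}{56120} = - \frac{68897}{112240}$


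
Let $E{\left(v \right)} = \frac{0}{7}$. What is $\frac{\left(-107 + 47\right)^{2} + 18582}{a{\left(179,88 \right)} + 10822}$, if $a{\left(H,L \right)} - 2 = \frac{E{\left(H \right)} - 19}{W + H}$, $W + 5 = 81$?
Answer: $\frac{5656410}{2760101} \approx 2.0493$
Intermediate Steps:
$W = 76$ ($W = -5 + 81 = 76$)
$E{\left(v \right)} = 0$ ($E{\left(v \right)} = 0 \cdot \frac{1}{7} = 0$)
$a{\left(H,L \right)} = 2 - \frac{19}{76 + H}$ ($a{\left(H,L \right)} = 2 + \frac{0 - 19}{76 + H} = 2 - \frac{19}{76 + H}$)
$\frac{\left(-107 + 47\right)^{2} + 18582}{a{\left(179,88 \right)} + 10822} = \frac{\left(-107 + 47\right)^{2} + 18582}{\frac{133 + 2 \cdot 179}{76 + 179} + 10822} = \frac{\left(-60\right)^{2} + 18582}{\frac{133 + 358}{255} + 10822} = \frac{3600 + 18582}{\frac{1}{255} \cdot 491 + 10822} = \frac{22182}{\frac{491}{255} + 10822} = \frac{22182}{\frac{2760101}{255}} = 22182 \cdot \frac{255}{2760101} = \frac{5656410}{2760101}$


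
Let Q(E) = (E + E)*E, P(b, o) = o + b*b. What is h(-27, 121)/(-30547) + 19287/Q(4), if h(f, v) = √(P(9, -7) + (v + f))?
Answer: 19287/32 - 2*√42/30547 ≈ 602.72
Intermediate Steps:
P(b, o) = o + b²
Q(E) = 2*E² (Q(E) = (2*E)*E = 2*E²)
h(f, v) = √(74 + f + v) (h(f, v) = √((-7 + 9²) + (v + f)) = √((-7 + 81) + (f + v)) = √(74 + (f + v)) = √(74 + f + v))
h(-27, 121)/(-30547) + 19287/Q(4) = √(74 - 27 + 121)/(-30547) + 19287/((2*4²)) = √168*(-1/30547) + 19287/((2*16)) = (2*√42)*(-1/30547) + 19287/32 = -2*√42/30547 + 19287*(1/32) = -2*√42/30547 + 19287/32 = 19287/32 - 2*√42/30547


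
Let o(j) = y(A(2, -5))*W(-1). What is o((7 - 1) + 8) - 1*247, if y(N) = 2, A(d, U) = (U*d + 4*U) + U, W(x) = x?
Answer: -249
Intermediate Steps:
A(d, U) = 5*U + U*d (A(d, U) = (4*U + U*d) + U = 5*U + U*d)
o(j) = -2 (o(j) = 2*(-1) = -2)
o((7 - 1) + 8) - 1*247 = -2 - 1*247 = -2 - 247 = -249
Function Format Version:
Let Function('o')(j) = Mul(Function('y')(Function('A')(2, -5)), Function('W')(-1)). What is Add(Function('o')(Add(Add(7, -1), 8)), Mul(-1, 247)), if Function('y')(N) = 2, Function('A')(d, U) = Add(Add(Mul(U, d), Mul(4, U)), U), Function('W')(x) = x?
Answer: -249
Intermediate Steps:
Function('A')(d, U) = Add(Mul(5, U), Mul(U, d)) (Function('A')(d, U) = Add(Add(Mul(4, U), Mul(U, d)), U) = Add(Mul(5, U), Mul(U, d)))
Function('o')(j) = -2 (Function('o')(j) = Mul(2, -1) = -2)
Add(Function('o')(Add(Add(7, -1), 8)), Mul(-1, 247)) = Add(-2, Mul(-1, 247)) = Add(-2, -247) = -249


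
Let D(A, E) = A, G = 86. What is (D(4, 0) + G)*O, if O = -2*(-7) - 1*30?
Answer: -1440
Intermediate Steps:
O = -16 (O = 14 - 30 = -16)
(D(4, 0) + G)*O = (4 + 86)*(-16) = 90*(-16) = -1440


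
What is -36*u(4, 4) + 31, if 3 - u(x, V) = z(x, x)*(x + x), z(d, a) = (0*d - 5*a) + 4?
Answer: -4685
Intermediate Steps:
z(d, a) = 4 - 5*a (z(d, a) = (0 - 5*a) + 4 = -5*a + 4 = 4 - 5*a)
u(x, V) = 3 - 2*x*(4 - 5*x) (u(x, V) = 3 - (4 - 5*x)*(x + x) = 3 - (4 - 5*x)*2*x = 3 - 2*x*(4 - 5*x))
-36*u(4, 4) + 31 = -36*(3 + 2*4*(-4 + 5*4)) + 31 = -36*(3 + 2*4*(-4 + 20)) + 31 = -36*(3 + 2*4*16) + 31 = -36*(3 + 128) + 31 = -36*131 + 31 = -4716 + 31 = -4685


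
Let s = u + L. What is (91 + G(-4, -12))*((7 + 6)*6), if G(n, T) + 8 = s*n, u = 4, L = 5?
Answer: 3666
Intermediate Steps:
s = 9 (s = 4 + 5 = 9)
G(n, T) = -8 + 9*n
(91 + G(-4, -12))*((7 + 6)*6) = (91 + (-8 + 9*(-4)))*((7 + 6)*6) = (91 + (-8 - 36))*(13*6) = (91 - 44)*78 = 47*78 = 3666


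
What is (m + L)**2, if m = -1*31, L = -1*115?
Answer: 21316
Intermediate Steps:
L = -115
m = -31
(m + L)**2 = (-31 - 115)**2 = (-146)**2 = 21316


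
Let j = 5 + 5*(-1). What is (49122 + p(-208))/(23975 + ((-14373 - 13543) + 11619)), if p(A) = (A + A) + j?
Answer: 24353/3839 ≈ 6.3436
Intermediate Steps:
j = 0 (j = 5 - 5 = 0)
p(A) = 2*A (p(A) = (A + A) + 0 = 2*A + 0 = 2*A)
(49122 + p(-208))/(23975 + ((-14373 - 13543) + 11619)) = (49122 + 2*(-208))/(23975 + ((-14373 - 13543) + 11619)) = (49122 - 416)/(23975 + (-27916 + 11619)) = 48706/(23975 - 16297) = 48706/7678 = 48706*(1/7678) = 24353/3839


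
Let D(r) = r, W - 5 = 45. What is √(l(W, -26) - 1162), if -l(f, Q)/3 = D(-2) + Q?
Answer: 7*I*√22 ≈ 32.833*I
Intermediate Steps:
W = 50 (W = 5 + 45 = 50)
l(f, Q) = 6 - 3*Q (l(f, Q) = -3*(-2 + Q) = 6 - 3*Q)
√(l(W, -26) - 1162) = √((6 - 3*(-26)) - 1162) = √((6 + 78) - 1162) = √(84 - 1162) = √(-1078) = 7*I*√22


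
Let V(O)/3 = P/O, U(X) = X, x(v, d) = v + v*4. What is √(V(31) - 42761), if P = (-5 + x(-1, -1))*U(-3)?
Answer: I*√41090531/31 ≈ 206.78*I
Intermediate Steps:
x(v, d) = 5*v (x(v, d) = v + 4*v = 5*v)
P = 30 (P = (-5 + 5*(-1))*(-3) = (-5 - 5)*(-3) = -10*(-3) = 30)
V(O) = 90/O (V(O) = 3*(30/O) = 90/O)
√(V(31) - 42761) = √(90/31 - 42761) = √(-1325501/31) = I*√41090531/31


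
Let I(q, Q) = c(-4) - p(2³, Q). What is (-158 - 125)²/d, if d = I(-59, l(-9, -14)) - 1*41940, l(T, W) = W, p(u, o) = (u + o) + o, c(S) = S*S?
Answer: -80089/41904 ≈ -1.9112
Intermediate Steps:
c(S) = S²
p(u, o) = u + 2*o (p(u, o) = (o + u) + o = u + 2*o)
I(q, Q) = 8 - 2*Q (I(q, Q) = (-4)² - (2³ + 2*Q) = 16 - (8 + 2*Q) = 16 + (-8 - 2*Q) = 8 - 2*Q)
d = -41904 (d = (8 - 2*(-14)) - 1*41940 = (8 + 28) - 41940 = 36 - 41940 = -41904)
(-158 - 125)²/d = (-158 - 125)²/(-41904) = (-283)²*(-1/41904) = 80089*(-1/41904) = -80089/41904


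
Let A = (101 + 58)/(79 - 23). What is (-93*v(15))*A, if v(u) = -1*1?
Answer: 14787/56 ≈ 264.05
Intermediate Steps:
v(u) = -1
A = 159/56 ≈ 2.8393
(-93*v(15))*A = -93*(-1)*(159/56) = 93*(159/56) = 14787/56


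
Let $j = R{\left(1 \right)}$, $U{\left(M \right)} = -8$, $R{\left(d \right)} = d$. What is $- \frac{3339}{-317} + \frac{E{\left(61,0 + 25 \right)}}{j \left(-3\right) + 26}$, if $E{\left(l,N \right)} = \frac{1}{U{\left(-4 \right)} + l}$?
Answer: $\frac{4070558}{386423} \approx 10.534$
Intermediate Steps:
$j = 1$
$E{\left(l,N \right)} = \frac{1}{-8 + l}$
$- \frac{3339}{-317} + \frac{E{\left(61,0 + 25 \right)}}{j \left(-3\right) + 26} = - \frac{3339}{-317} + \frac{1}{\left(-8 + 61\right) \left(1 \left(-3\right) + 26\right)} = \left(-3339\right) \left(- \frac{1}{317}\right) + \frac{1}{53 \left(-3 + 26\right)} = \frac{3339}{317} + \frac{1}{53 \cdot 23} = \frac{3339}{317} + \frac{1}{53} \cdot \frac{1}{23} = \frac{3339}{317} + \frac{1}{1219} = \frac{4070558}{386423}$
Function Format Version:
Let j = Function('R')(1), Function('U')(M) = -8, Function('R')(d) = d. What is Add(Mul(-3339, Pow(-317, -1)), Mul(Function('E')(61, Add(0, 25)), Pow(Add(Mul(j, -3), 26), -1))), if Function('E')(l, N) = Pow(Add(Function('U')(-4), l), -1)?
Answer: Rational(4070558, 386423) ≈ 10.534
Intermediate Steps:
j = 1
Function('E')(l, N) = Pow(Add(-8, l), -1)
Add(Mul(-3339, Pow(-317, -1)), Mul(Function('E')(61, Add(0, 25)), Pow(Add(Mul(j, -3), 26), -1))) = Add(Mul(-3339, Pow(-317, -1)), Mul(Pow(Add(-8, 61), -1), Pow(Add(Mul(1, -3), 26), -1))) = Add(Mul(-3339, Rational(-1, 317)), Mul(Pow(53, -1), Pow(Add(-3, 26), -1))) = Add(Rational(3339, 317), Mul(Rational(1, 53), Pow(23, -1))) = Add(Rational(3339, 317), Mul(Rational(1, 53), Rational(1, 23))) = Add(Rational(3339, 317), Rational(1, 1219)) = Rational(4070558, 386423)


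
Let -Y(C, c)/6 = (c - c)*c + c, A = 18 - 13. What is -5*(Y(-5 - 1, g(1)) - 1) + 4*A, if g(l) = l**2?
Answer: 55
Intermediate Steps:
A = 5
Y(C, c) = -6*c (Y(C, c) = -6*((c - c)*c + c) = -6*(0*c + c) = -6*(0 + c) = -6*c)
-5*(Y(-5 - 1, g(1)) - 1) + 4*A = -5*(-6*1**2 - 1) + 4*5 = -5*(-6*1 - 1) + 20 = -5*(-6 - 1) + 20 = -5*(-7) + 20 = 35 + 20 = 55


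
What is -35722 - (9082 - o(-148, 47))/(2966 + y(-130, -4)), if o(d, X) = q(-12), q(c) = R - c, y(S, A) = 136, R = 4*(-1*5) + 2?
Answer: -55409366/1551 ≈ -35725.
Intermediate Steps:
R = -18 (R = 4*(-5) + 2 = -20 + 2 = -18)
q(c) = -18 - c
o(d, X) = -6 (o(d, X) = -18 - 1*(-12) = -18 + 12 = -6)
-35722 - (9082 - o(-148, 47))/(2966 + y(-130, -4)) = -35722 - (9082 - 1*(-6))/(2966 + 136) = -35722 - (9082 + 6)/3102 = -35722 - 9088/3102 = -35722 - 1*4544/1551 = -35722 - 4544/1551 = -55409366/1551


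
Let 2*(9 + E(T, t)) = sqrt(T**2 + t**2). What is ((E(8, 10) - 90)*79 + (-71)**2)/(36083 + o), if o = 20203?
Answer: -1390/28143 + 79*sqrt(41)/56286 ≈ -0.040404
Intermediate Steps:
E(T, t) = -9 + sqrt(T**2 + t**2)/2
((E(8, 10) - 90)*79 + (-71)**2)/(36083 + o) = (((-9 + sqrt(8**2 + 10**2)/2) - 90)*79 + (-71)**2)/(36083 + 20203) = (((-9 + sqrt(64 + 100)/2) - 90)*79 + 5041)/56286 = (((-9 + sqrt(164)/2) - 90)*79 + 5041)*(1/56286) = (((-9 + (2*sqrt(41))/2) - 90)*79 + 5041)*(1/56286) = (((-9 + sqrt(41)) - 90)*79 + 5041)*(1/56286) = ((-99 + sqrt(41))*79 + 5041)*(1/56286) = ((-7821 + 79*sqrt(41)) + 5041)*(1/56286) = (-2780 + 79*sqrt(41))*(1/56286) = -1390/28143 + 79*sqrt(41)/56286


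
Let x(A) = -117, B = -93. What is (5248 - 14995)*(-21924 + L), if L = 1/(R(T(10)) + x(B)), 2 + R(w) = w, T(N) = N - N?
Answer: 25429503879/119 ≈ 2.1369e+8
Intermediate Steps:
T(N) = 0
R(w) = -2 + w
L = -1/119 (L = 1/((-2 + 0) - 117) = 1/(-2 - 117) = 1/(-119) = -1/119 ≈ -0.0084034)
(5248 - 14995)*(-21924 + L) = (5248 - 14995)*(-21924 - 1/119) = -9747*(-2608957/119) = 25429503879/119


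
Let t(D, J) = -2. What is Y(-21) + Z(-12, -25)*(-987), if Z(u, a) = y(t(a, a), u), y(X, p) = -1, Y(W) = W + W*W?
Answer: 1407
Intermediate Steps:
Y(W) = W + W²
Z(u, a) = -1
Y(-21) + Z(-12, -25)*(-987) = -21*(1 - 21) - 1*(-987) = -21*(-20) + 987 = 420 + 987 = 1407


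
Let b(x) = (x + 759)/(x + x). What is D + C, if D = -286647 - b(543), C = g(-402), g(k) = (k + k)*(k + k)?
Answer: 65117972/181 ≈ 3.5977e+5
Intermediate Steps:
g(k) = 4*k**2 (g(k) = (2*k)*(2*k) = 4*k**2)
b(x) = (759 + x)/(2*x) (b(x) = (759 + x)/((2*x)) = (759 + x)*(1/(2*x)) = (759 + x)/(2*x))
C = 646416 (C = 4*(-402)**2 = 4*161604 = 646416)
D = -51883324/181 (D = -286647 - (759 + 543)/(2*543) = -286647 - 1302/(2*543) = -286647 - 1*217/181 = -286647 - 217/181 = -51883324/181 ≈ -2.8665e+5)
D + C = -51883324/181 + 646416 = 65117972/181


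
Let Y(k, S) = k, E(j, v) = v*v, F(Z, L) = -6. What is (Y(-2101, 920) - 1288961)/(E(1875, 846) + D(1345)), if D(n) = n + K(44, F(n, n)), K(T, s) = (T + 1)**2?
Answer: -645531/359543 ≈ -1.7954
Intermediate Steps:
E(j, v) = v**2
K(T, s) = (1 + T)**2
D(n) = 2025 + n (D(n) = n + (1 + 44)**2 = n + 45**2 = n + 2025 = 2025 + n)
(Y(-2101, 920) - 1288961)/(E(1875, 846) + D(1345)) = (-2101 - 1288961)/(846**2 + (2025 + 1345)) = -1291062/(715716 + 3370) = -1291062/719086 = -1291062*1/719086 = -645531/359543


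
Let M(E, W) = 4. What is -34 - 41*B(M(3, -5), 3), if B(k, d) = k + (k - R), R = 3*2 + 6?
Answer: 130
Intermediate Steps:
R = 12 (R = 6 + 6 = 12)
B(k, d) = -12 + 2*k (B(k, d) = k + (k - 1*12) = k + (k - 12) = k + (-12 + k) = -12 + 2*k)
-34 - 41*B(M(3, -5), 3) = -34 - 41*(-12 + 2*4) = -34 - 41*(-12 + 8) = -34 - 41*(-4) = -34 + 164 = 130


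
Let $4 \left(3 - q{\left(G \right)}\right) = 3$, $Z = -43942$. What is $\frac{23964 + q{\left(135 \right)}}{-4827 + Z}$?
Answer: $- \frac{13695}{27868} \approx -0.49142$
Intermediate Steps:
$q{\left(G \right)} = \frac{9}{4}$ ($q{\left(G \right)} = 3 - \frac{3}{4} = \frac{9}{4}$)
$\frac{23964 + q{\left(135 \right)}}{-4827 + Z} = \frac{23964 + \frac{9}{4}}{-4827 - 43942} = \frac{95865}{4 \left(-48769\right)} = \frac{95865}{4} \left(- \frac{1}{48769}\right) = - \frac{13695}{27868}$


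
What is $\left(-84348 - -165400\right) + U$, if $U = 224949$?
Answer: $306001$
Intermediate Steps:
$\left(-84348 - -165400\right) + U = \left(-84348 - -165400\right) + 224949 = \left(-84348 + 165400\right) + 224949 = 81052 + 224949 = 306001$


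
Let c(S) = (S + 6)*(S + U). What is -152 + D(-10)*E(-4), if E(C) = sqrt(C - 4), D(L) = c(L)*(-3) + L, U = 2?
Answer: -152 - 212*I*sqrt(2) ≈ -152.0 - 299.81*I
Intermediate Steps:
c(S) = (2 + S)*(6 + S) (c(S) = (S + 6)*(S + 2) = (6 + S)*(2 + S) = (2 + S)*(6 + S))
D(L) = -36 - 23*L - 3*L**2 (D(L) = (12 + L**2 + 8*L)*(-3) + L = (-36 - 24*L - 3*L**2) + L = -36 - 23*L - 3*L**2)
E(C) = sqrt(-4 + C)
-152 + D(-10)*E(-4) = -152 + (-36 - 23*(-10) - 3*(-10)**2)*sqrt(-4 - 4) = -152 + (-36 + 230 - 3*100)*sqrt(-8) = -152 + (-36 + 230 - 300)*(2*I*sqrt(2)) = -152 - 212*I*sqrt(2)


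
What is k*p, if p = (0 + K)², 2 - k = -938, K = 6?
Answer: 33840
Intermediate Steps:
k = 940 (k = 2 - 1*(-938) = 2 + 938 = 940)
p = 36 (p = (0 + 6)² = 6² = 36)
k*p = 940*36 = 33840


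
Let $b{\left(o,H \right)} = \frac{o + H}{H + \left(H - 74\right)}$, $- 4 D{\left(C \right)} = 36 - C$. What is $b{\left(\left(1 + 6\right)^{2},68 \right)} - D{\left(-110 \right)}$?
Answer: $\frac{1190}{31} \approx 38.387$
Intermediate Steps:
$D{\left(C \right)} = -9 + \frac{C}{4}$ ($D{\left(C \right)} = - \frac{36 - C}{4} = -9 + \frac{C}{4}$)
$b{\left(o,H \right)} = \frac{H + o}{-74 + 2 H}$ ($b{\left(o,H \right)} = \frac{H + o}{H + \left(-74 + H\right)} = \frac{H + o}{-74 + 2 H}$)
$b{\left(\left(1 + 6\right)^{2},68 \right)} - D{\left(-110 \right)} = \frac{68 + \left(1 + 6\right)^{2}}{2 \left(-37 + 68\right)} - \left(-9 + \frac{1}{4} \left(-110\right)\right) = \frac{68 + 7^{2}}{2 \cdot 31} - \left(-9 - \frac{55}{2}\right) = \frac{1}{2} \cdot \frac{1}{31} \left(68 + 49\right) - - \frac{73}{2} = \frac{1}{2} \cdot \frac{1}{31} \cdot 117 + \frac{73}{2} = \frac{117}{62} + \frac{73}{2} = \frac{1190}{31}$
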